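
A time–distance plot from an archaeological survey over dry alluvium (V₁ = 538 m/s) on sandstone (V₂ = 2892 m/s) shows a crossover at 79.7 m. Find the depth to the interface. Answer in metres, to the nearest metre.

33 m

x_cross = 2h·√((V₂+V₁)/(V₂−V₁)) → h = x_cross / (2·√((V₂+V₁)/(V₂−V₁))).
√((V₂+V₁)/(V₂−V₁)) = √((2892+538)/(2892−538)) = 1.2071.
h = 79.7 / (2·1.2071) = 33.01 m.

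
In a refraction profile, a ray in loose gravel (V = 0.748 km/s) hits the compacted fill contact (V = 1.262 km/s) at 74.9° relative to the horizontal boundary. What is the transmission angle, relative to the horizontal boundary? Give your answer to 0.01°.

63.93°

Angle from the normal: 90° − 74.9° = 15.1°.
Snell's law: sin θ₂ = (V₂/V₁)·sin θ₁ = (1.262/0.748)·sin 15.1° = 0.4395.
θ₂ = arcsin 0.4395 = 26.07° from the normal.
From the interface: 90° − 26.07° = 63.93°.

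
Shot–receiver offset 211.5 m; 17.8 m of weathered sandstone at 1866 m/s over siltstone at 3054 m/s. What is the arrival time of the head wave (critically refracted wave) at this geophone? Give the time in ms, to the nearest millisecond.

84 ms

θ_c = arcsin(V₁/V₂) = arcsin(1866/3054) = 37.66°, cos θ_c = 0.7916.
Intercept time tᵢ = 2h cos θ_c / V₁ = 2·17.8·0.7916/1866 = 0.01510 s.
t = x/V₂ + tᵢ = 211.5/3054 + 0.01510 = 0.08436 s.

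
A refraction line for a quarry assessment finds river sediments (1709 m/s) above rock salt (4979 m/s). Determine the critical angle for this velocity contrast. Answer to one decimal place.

20.1°

Critical incidence: sin θ_c = V₁/V₂ = 1709/4979 = 0.3432.
θ_c = arcsin 0.3432 = 20.07°.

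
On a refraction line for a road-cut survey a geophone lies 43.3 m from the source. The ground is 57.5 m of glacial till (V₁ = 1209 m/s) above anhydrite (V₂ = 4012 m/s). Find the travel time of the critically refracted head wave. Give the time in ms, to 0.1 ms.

t = x/V₂ + 2h·√(V₂²−V₁²)/(V₁V₂).
√(V₂²−V₁²) = √(4012²−1209²) = 3825.5 m/s; delay term = 2·57.5·3825.5/(1209·4012) = 0.09070 s.
t = 43.3/4012 + 0.09070 = 0.10149 s.

101.5 ms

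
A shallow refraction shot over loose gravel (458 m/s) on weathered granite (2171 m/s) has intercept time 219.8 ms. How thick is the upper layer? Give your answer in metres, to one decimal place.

51.5 m

h = tᵢ·V₁·V₂ / (2·√(V₂²−V₁²)).
√(V₂²−V₁²) = √(2171² − 458²) = 2122.1 m/s.
h = 0.2198 s × 458 × 2171 / (2 × 2122.1) = 51.49 m.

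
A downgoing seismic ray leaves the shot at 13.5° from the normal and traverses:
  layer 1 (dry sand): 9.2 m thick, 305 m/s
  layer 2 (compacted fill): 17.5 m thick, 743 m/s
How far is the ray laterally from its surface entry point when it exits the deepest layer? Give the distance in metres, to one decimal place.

14.3 m

Ray parameter p = sin 13.5° / 305 m/s = 7.6539e-04 s/m.
Layer 1: θ = 13.50°; offset = 9.2·tan 13.50° = 2.209 m.
Layer 2: sin θ = p·743 = 0.5687 → θ = 34.66°; offset = 17.5·tan 34.66° = 12.099 m.
Total horizontal offset = 14.308 m.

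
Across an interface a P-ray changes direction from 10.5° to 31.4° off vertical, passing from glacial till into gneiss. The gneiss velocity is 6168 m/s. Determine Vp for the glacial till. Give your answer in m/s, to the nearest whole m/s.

Snell's law: sin 10.5°/V₁ = sin 31.4°/V₂.
V₁ = V₂·sin 10.5°/sin 31.4° = 6168 × 0.3498 = 2157.40 m/s.

2157 m/s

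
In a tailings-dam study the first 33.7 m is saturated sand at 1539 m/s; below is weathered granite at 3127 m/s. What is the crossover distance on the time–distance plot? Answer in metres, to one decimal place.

115.5 m

θ_c = arcsin(1539/3127) = 29.48°, so cos θ_c = 0.8705 and tᵢ = 2h cos θ_c/V₁ = 0.0381 s.
At crossover x/V₁ = x/V₂ + tᵢ ⇒ x = tᵢ/(1/V₁ − 1/V₂) = 0.03812/(6.4977e-04 − 3.1980e-04) = 115.53 m.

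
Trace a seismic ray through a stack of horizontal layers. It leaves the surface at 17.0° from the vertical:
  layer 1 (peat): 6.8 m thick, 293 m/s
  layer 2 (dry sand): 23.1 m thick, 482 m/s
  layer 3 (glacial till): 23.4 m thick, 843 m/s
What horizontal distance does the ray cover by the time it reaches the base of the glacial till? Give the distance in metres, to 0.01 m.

p = sin θ₁/V₁ = sin 17.0°/293 = 9.9786e-04 s/m is conserved through the stack.
Layer 1: θ = 17.00°; offset = 6.8·tan 17.00° = 2.0790 m.
Layer 2: sin θ = p·482 = 0.4810 → θ = 28.75°; offset = 23.1·tan 28.75° = 12.6723 m.
Layer 3: sin θ = p·843 = 0.8412 → θ = 57.27°; offset = 23.4·tan 57.27° = 36.4020 m.
Summing the layer offsets gives 51.1533 m.

51.15 m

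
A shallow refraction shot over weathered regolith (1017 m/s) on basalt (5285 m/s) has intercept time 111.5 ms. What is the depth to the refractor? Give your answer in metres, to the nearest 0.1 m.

h = tᵢ·V₁·V₂ / (2·√(V₂²−V₁²)).
√(V₂²−V₁²) = √(5285² − 1017²) = 5186.2 m/s.
h = 0.1115 s × 1017 × 5285 / (2 × 5186.2) = 57.78 m.

57.8 m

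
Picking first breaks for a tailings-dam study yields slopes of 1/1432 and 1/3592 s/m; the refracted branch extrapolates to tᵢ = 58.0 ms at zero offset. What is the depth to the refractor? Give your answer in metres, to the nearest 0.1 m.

θ_c = arcsin(1432/3592) = 23.49°; cos θ_c = 0.9171.
tᵢ = 2h cos θ_c/V₁ ⇒ h = tᵢ·V₁/(2 cos θ_c) = 0.058·1432/(2·0.9171) = 45.28 m.

45.3 m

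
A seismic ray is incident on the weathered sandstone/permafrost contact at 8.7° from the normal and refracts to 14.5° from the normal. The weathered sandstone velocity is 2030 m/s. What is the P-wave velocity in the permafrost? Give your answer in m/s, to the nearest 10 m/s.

sin 8.7° = 0.1513; sin 14.5° = 0.2504.
V₂ = V₁·(sin θ₂/sin θ₁) = 2030·(0.2504/0.1513) = 3360.23 m/s.

3360 m/s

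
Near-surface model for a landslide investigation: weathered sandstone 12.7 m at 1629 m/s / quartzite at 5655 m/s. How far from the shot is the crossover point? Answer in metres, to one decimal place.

x_cross = 2h·√((V₂+V₁)/(V₂−V₁)).
(V₂+V₁)/(V₂−V₁) = (5655+1629)/(5655−1629) = 1.8092; √ = 1.3451.
x_cross = 2·12.7·1.3451 = 34.17 m.

34.2 m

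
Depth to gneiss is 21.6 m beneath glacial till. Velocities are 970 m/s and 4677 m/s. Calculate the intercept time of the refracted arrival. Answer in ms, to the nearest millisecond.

θ_c = arcsin(V₁/V₂) = arcsin(970/4677) = 11.97°; cos θ_c = 0.9783.
tᵢ = 2h·cos θ_c / V₁ = 2·21.6·0.9783 / 970 = 0.04357 s.

44 ms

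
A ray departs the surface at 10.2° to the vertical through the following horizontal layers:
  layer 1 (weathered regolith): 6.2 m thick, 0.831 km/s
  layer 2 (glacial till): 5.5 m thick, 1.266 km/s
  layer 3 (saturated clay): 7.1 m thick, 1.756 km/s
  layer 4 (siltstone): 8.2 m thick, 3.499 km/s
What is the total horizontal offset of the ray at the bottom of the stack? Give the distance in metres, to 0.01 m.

14.70 m

Apply Snell's law at each interface; in layer i the horizontal offset is hᵢ·tan θᵢ.
Layer 1: θ = 10.20°; offset = 6.2·tan 10.20° = 1.1156 m.
Layer 2: sin θ = 1.266·sin 10.2°/0.831 = 0.2698, θ = 15.65°; offset = 5.5·tan 15.65° = 1.5409 m.
Layer 3: sin θ = 1.756·sin 10.2°/0.831 = 0.3742, θ = 21.97°; offset = 7.1·tan 21.97° = 2.8650 m.
Layer 4: sin θ = 3.499·sin 10.2°/0.831 = 0.7456, θ = 48.21°; offset = 8.2·tan 48.21° = 9.1755 m.
Σ offsets = 14.6970 m.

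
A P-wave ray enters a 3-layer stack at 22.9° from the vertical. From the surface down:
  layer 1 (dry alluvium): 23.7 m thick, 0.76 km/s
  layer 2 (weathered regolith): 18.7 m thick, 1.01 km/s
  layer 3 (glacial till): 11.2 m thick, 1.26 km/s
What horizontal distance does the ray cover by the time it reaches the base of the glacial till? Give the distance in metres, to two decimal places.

Apply Snell's law at each interface; in layer i the horizontal offset is hᵢ·tan θᵢ.
Layer 1: θ = 22.90°; offset = 23.7·tan 22.90° = 10.0113 m.
Layer 2: sin θ = 1.01·sin 22.9°/0.76 = 0.5171, θ = 31.14°; offset = 18.7·tan 31.14° = 11.2982 m.
Layer 3: sin θ = 1.26·sin 22.9°/0.76 = 0.6451, θ = 40.18°; offset = 11.2·tan 40.18° = 9.4564 m.
Total horizontal offset = 30.7659 m.

30.77 m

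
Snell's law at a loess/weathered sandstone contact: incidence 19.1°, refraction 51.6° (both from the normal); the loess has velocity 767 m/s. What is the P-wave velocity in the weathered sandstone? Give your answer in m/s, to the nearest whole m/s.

sin 19.1° = 0.3272; sin 51.6° = 0.7837.
V₂ = V₁·(sin θ₂/sin θ₁) = 767·(0.7837/0.3272) = 1836.98 m/s.

1837 m/s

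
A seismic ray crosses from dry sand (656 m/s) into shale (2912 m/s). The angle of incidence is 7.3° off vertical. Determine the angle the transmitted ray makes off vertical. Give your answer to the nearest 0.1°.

Snell's law: sin θ₂ = (V₂/V₁)·sin θ₁ = (2912/656)·sin 7.3° = 0.5640.
θ₂ = sin⁻¹(0.5640) = 34.34° (from vertical).

34.3°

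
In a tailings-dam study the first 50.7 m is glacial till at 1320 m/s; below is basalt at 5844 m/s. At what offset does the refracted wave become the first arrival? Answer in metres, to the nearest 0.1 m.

θ_c = arcsin(1320/5844) = 13.05°, so cos θ_c = 0.9742 and tᵢ = 2h cos θ_c/V₁ = 0.0748 s.
At crossover x/V₁ = x/V₂ + tᵢ ⇒ x = tᵢ/(1/V₁ − 1/V₂) = 0.07483/(7.5758e-04 − 1.7112e-04) = 127.60 m.

127.6 m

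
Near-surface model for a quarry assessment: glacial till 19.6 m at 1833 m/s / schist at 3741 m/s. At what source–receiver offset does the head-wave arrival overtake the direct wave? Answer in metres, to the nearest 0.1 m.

67.0 m

x_cross = 2h·√((V₂+V₁)/(V₂−V₁)).
(V₂+V₁)/(V₂−V₁) = (3741+1833)/(3741−1833) = 2.9214; √ = 1.7092.
x_cross = 2·19.6·1.7092 = 67.00 m.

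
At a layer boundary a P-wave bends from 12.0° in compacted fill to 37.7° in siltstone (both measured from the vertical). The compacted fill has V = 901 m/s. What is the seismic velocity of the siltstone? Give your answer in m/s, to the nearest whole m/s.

2650 m/s

sin 12.0° = 0.2079; sin 37.7° = 0.6115.
V₂ = V₁·(sin θ₂/sin θ₁) = 901·(0.6115/0.2079) = 2650.10 m/s.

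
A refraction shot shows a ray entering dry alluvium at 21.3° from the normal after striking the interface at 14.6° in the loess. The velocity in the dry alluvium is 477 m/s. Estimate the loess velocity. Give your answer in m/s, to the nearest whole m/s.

sin 14.6° = 0.2521; sin 21.3° = 0.3633.
V₁ = V₂·(sin θ₁/sin θ₂) = 477·(0.2521/0.3633) = 331.00 m/s.

331 m/s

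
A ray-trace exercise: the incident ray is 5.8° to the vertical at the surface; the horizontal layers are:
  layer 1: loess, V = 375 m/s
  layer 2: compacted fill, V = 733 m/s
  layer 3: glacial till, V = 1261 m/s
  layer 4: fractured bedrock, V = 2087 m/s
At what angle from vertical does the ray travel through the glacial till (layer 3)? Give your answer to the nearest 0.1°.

19.9°

Snell's law across each interface conserves sin θ / V, so sin θ_3 = V_3·sin θ₁/V₁.
sin θ_3 = 1261 × sin 5.8° / 375 = 0.3398.
θ_3 = 19.87° from the vertical.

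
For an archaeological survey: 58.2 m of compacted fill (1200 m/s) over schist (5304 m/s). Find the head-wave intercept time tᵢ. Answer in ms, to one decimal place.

94.5 ms

θ_c = arcsin(V₁/V₂) = arcsin(1200/5304) = 13.08°; cos θ_c = 0.9741.
tᵢ = 2h·cos θ_c / V₁ = 2·58.2·0.9741 / 1200 = 0.09448 s.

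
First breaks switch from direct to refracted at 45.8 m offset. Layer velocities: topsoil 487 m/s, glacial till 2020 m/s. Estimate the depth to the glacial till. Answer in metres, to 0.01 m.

17.91 m

h = (x_cross/2)·√((V₂−V₁)/(V₂+V₁)).
(V₂−V₁)/(V₂+V₁) = (2020−487)/(2020+487) = 0.6115; √ = 0.7820.
h = (45.8/2)·0.7820 = 17.91 m.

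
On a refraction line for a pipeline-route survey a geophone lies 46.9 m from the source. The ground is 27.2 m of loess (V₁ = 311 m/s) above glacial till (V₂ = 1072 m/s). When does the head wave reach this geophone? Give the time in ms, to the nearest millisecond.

211 ms

θ_c = arcsin(V₁/V₂) = arcsin(311/1072) = 16.86°, cos θ_c = 0.9570.
Intercept time tᵢ = 2h cos θ_c / V₁ = 2·27.2·0.9570/311 = 0.16740 s.
t = x/V₂ + tᵢ = 46.9/1072 + 0.16740 = 0.21115 s.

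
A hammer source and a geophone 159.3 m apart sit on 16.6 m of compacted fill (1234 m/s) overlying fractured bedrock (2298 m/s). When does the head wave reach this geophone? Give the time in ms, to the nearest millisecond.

92 ms

t = x/V₂ + 2h·√(V₂²−V₁²)/(V₁V₂).
√(V₂²−V₁²) = √(2298²−1234²) = 1938.6 m/s; delay term = 2·16.6·1938.6/(1234·2298) = 0.02270 s.
t = 159.3/2298 + 0.02270 = 0.09202 s.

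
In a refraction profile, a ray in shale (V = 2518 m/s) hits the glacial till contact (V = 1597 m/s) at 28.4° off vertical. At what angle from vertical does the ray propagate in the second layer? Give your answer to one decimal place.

sin θ₁/V₁ = sin θ₂/V₂ ⇒ sin θ₂ = 1597·sin 28.4°/2518 = 1597·0.4756/2518 = 0.3017.
θ₂ = arcsin 0.3017 = 17.56° from the normal.

17.6°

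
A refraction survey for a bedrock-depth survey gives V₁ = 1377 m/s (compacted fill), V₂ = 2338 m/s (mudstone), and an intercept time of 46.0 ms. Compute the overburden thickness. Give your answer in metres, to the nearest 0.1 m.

39.2 m

h = tᵢ·V₁·V₂ / (2·√(V₂²−V₁²)).
√(V₂²−V₁²) = √(2338² − 1377²) = 1889.5 m/s.
h = 0.046 s × 1377 × 2338 / (2 × 1889.5) = 39.19 m.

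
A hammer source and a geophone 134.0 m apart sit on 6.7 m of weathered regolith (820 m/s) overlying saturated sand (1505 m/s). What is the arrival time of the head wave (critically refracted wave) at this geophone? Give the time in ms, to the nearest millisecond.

θ_c = arcsin(V₁/V₂) = arcsin(820/1505) = 33.01°, cos θ_c = 0.8385.
Intercept time tᵢ = 2h cos θ_c / V₁ = 2·6.7·0.8385/820 = 0.01370 s.
t = x/V₂ + tᵢ = 134.0/1505 + 0.01370 = 0.10274 s.

103 ms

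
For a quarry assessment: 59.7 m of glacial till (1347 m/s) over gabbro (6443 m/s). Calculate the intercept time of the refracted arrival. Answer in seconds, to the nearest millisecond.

0.087 s

tᵢ = 2h·√(V₂²−V₁²)/(V₁V₂).
√(V₂²−V₁²) = √(6443²−1347²) = 6300.6 m/s.
tᵢ = 2·59.7·6300.6/(1347·6443) = 0.08668 s.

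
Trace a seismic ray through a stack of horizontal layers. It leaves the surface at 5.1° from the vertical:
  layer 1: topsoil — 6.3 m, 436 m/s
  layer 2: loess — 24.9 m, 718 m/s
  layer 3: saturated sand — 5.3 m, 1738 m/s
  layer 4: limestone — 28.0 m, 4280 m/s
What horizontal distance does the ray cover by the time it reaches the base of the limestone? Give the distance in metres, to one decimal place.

Apply Snell's law at each interface; in layer i the horizontal offset is hᵢ·tan θᵢ.
Layer 1: θ = 5.10°; offset = 6.3·tan 5.10° = 0.562 m.
Layer 2: sin θ = 718·sin 5.1°/436 = 0.1464, θ = 8.42°; offset = 24.9·tan 8.42° = 3.685 m.
Layer 3: sin θ = 1738·sin 5.1°/436 = 0.3544, θ = 20.75°; offset = 5.3·tan 20.75° = 2.008 m.
Layer 4: sin θ = 4280·sin 5.1°/436 = 0.8726, θ = 60.77°; offset = 28.0·tan 60.77° = 50.030 m.
Total horizontal offset = 56.286 m.

56.3 m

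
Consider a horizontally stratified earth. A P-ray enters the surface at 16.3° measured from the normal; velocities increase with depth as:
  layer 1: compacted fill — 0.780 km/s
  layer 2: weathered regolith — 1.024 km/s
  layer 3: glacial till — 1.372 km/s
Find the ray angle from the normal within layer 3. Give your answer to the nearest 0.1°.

Ray parameter p = sin 16.3° / 0.780 = 3.5983e-01 s/km.
sin θ_3 = p·V_3 = 3.5983e-01 × 1.372 = 0.4937.
θ_3 = 29.58° from the vertical.

29.6°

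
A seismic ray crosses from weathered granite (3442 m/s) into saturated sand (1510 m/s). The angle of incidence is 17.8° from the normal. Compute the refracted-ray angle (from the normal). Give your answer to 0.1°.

7.7°

sin θ₁/V₁ = sin θ₂/V₂ ⇒ sin θ₂ = 1510·sin 17.8°/3442 = 1510·0.3057/3442 = 0.1341.
θ₂ = arcsin 0.1341 = 7.71° from the normal.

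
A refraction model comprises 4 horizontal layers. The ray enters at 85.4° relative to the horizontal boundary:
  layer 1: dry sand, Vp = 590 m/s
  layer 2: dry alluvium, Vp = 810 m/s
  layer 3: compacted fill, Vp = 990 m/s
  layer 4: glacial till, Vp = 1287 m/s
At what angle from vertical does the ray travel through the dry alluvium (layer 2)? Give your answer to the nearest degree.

6°

From the normal: θ₁ = 90° − 85.4° = 4.6°.
Ray parameter p = sin 4.6° / 590 = 1.3593e-04 s/m.
sin θ_2 = p·V_2 = 1.3593e-04 × 810 = 0.1101.
θ_2 = 6.32° from the vertical.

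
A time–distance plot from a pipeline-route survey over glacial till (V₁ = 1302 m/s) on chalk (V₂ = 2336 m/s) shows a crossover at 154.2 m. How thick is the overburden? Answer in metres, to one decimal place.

41.1 m

x_cross = 2h·√((V₂+V₁)/(V₂−V₁)) → h = x_cross / (2·√((V₂+V₁)/(V₂−V₁))).
√((V₂+V₁)/(V₂−V₁)) = √((2336+1302)/(2336−1302)) = 1.8757.
h = 154.2 / (2·1.8757) = 41.10 m.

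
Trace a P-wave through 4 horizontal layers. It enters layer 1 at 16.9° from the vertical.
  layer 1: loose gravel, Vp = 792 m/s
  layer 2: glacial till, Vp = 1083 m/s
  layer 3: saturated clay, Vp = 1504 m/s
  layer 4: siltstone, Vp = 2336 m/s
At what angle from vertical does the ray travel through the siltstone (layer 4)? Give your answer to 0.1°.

59.0°

Snell's law across each interface conserves sin θ / V, so sin θ_4 = V_4·sin θ₁/V₁.
sin θ_4 = 2336 × sin 16.9° / 792 = 0.8574.
θ_4 = 59.03° from the vertical.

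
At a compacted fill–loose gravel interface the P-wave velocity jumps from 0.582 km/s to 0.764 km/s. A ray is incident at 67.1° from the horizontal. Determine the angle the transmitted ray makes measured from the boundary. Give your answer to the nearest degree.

Convert to the normal: θ₁ = 90° − 67.1° = 22.9°.
Snell's law: sin θ₂ = (V₂/V₁)·sin θ₁ = (0.764/0.582)·sin 22.9° = 0.5108.
θ₂ = sin⁻¹(0.5108) = 30.72° (from vertical).
From the interface: 90° − 30.72° = 59.28°.

59°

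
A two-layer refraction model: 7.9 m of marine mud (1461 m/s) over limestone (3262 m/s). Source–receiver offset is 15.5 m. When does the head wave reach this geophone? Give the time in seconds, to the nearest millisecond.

0.014 s

θ_c = arcsin(V₁/V₂) = arcsin(1461/3262) = 26.61°, cos θ_c = 0.8941.
Intercept time tᵢ = 2h cos θ_c / V₁ = 2·7.9·0.8941/1461 = 0.00967 s.
t = x/V₂ + tᵢ = 15.5/3262 + 0.00967 = 0.01442 s.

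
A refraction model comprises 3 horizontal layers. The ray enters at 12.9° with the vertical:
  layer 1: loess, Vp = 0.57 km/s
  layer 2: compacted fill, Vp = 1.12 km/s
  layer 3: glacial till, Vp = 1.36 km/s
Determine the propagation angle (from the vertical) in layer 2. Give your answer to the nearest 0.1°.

Ray parameter p = sin 12.9° / 0.57 = 3.9167e-01 s/km.
sin θ_2 = p·V_2 = 3.9167e-01 × 1.12 = 0.4387.
θ_2 = 26.02° from the vertical.

26.0°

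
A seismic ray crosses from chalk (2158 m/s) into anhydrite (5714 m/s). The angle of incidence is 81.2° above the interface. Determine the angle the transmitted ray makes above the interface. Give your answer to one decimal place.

66.1°

Angle from the normal: 90° − 81.2° = 8.8°.
Snell's law: sin θ₂ = (V₂/V₁)·sin θ₁ = (5714/2158)·sin 8.8° = 0.4051.
θ₂ = sin⁻¹(0.4051) = 23.90° (from vertical).
From the interface: 90° − 23.90° = 66.10°.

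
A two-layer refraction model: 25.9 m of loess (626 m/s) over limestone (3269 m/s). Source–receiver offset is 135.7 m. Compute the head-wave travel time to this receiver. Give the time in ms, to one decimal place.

t = x/V₂ + 2h·√(V₂²−V₁²)/(V₁V₂).
√(V₂²−V₁²) = √(3269²−626²) = 3208.5 m/s; delay term = 2·25.9·3208.5/(626·3269) = 0.08122 s.
t = 135.7/3269 + 0.08122 = 0.12273 s.

122.7 ms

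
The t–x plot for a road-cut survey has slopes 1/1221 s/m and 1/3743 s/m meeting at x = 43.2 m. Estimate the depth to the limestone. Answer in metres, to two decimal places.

15.40 m

x_cross = 2h·√((V₂+V₁)/(V₂−V₁)) → h = x_cross / (2·√((V₂+V₁)/(V₂−V₁))).
√((V₂+V₁)/(V₂−V₁)) = √((3743+1221)/(3743−1221)) = 1.4030.
h = 43.2 / (2·1.4030) = 15.40 m.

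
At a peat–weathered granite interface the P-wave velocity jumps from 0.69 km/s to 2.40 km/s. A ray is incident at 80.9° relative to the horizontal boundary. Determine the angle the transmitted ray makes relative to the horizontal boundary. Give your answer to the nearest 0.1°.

56.6°

Convert to the normal: θ₁ = 90° − 80.9° = 9.1°.
sin θ₁/V₁ = sin θ₂/V₂ ⇒ sin θ₂ = 2.40·sin 9.1°/0.69 = 2.40·0.1582/0.69 = 0.5501.
θ₂ = sin⁻¹(0.5501) = 33.37° (from vertical).
From the interface: 90° − 33.37° = 56.63°.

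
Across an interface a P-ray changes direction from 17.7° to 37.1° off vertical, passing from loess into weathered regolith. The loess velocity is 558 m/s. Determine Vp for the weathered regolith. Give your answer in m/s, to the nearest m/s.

Snell's law: sin 17.7°/V₁ = sin 37.1°/V₂.
V₂ = V₁·sin 37.1°/sin 17.7° = 558 × 1.9840 = 1107.08 m/s.

1107 m/s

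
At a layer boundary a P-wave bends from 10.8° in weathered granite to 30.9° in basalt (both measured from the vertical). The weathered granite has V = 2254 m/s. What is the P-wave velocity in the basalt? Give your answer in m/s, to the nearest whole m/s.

Snell's law: sin 10.8°/V₁ = sin 30.9°/V₂.
V₂ = V₁·sin 30.9°/sin 10.8° = 2254 × 2.7406 = 6177.36 m/s.

6177 m/s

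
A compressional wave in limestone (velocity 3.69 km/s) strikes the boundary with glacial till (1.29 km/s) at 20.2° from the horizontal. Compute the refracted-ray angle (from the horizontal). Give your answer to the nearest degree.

71°

Angle from the normal: 90° − 20.2° = 69.8°.
sin θ₁/V₁ = sin θ₂/V₂ ⇒ sin θ₂ = 1.29·sin 69.8°/3.69 = 1.29·0.9385/3.69 = 0.3281.
θ₂ = sin⁻¹(0.3281) = 19.15° (from vertical).
From the interface: 90° − 19.15° = 70.85°.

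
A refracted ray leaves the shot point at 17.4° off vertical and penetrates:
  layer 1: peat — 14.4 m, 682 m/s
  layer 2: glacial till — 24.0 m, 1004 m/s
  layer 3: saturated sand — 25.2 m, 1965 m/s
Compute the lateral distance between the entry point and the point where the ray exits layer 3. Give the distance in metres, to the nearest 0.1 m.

59.1 m

Apply Snell's law at each interface; in layer i the horizontal offset is hᵢ·tan θᵢ.
Layer 1: θ = 17.40°; offset = 14.4·tan 17.40° = 4.513 m.
Layer 2: sin θ = 1004·sin 17.4°/682 = 0.4402, θ = 26.12°; offset = 24.0·tan 26.12° = 11.767 m.
Layer 3: sin θ = 1965·sin 17.4°/682 = 0.8616, θ = 59.50°; offset = 25.2·tan 59.50° = 42.777 m.
Total horizontal offset = 59.056 m.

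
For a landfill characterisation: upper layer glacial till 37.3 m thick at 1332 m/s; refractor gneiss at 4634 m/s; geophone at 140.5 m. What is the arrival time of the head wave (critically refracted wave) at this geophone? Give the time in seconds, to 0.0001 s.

0.0840 s

t = x/V₂ + 2h·√(V₂²−V₁²)/(V₁V₂).
√(V₂²−V₁²) = √(4634²−1332²) = 4438.4 m/s; delay term = 2·37.3·4438.4/(1332·4634) = 0.05364 s.
t = 140.5/4634 + 0.05364 = 0.08396 s.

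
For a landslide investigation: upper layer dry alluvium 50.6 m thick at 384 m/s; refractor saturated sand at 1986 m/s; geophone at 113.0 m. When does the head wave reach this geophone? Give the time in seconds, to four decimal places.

θ_c = arcsin(V₁/V₂) = arcsin(384/1986) = 11.15°, cos θ_c = 0.9811.
Intercept time tᵢ = 2h cos θ_c / V₁ = 2·50.6·0.9811/384 = 0.25857 s.
t = x/V₂ + tᵢ = 113.0/1986 + 0.25857 = 0.31547 s.

0.3155 s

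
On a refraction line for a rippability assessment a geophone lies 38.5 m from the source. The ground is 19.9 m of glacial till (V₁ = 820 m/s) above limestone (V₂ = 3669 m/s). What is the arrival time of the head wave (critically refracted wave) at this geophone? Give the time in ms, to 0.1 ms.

t = x/V₂ + 2h·√(V₂²−V₁²)/(V₁V₂).
√(V₂²−V₁²) = √(3669²−820²) = 3576.2 m/s; delay term = 2·19.9·3576.2/(820·3669) = 0.04731 s.
t = 38.5/3669 + 0.04731 = 0.05780 s.

57.8 ms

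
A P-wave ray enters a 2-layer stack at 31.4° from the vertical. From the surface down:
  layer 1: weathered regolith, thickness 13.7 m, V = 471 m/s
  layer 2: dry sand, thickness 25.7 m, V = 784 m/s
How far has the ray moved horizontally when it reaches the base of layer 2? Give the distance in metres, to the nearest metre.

53 m

p = sin θ₁/V₁ = sin 31.4°/471 = 1.1062e-03 s/m is conserved through the stack.
Layer 1: θ = 31.40°; offset = 13.7·tan 31.40° = 8.363 m.
Layer 2: sin θ = p·784 = 0.8672 → θ = 60.14°; offset = 25.7·tan 60.14° = 44.766 m.
Summing the layer offsets gives 53.128 m.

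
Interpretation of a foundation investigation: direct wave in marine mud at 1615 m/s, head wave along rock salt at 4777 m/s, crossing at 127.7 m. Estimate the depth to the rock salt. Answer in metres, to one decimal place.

44.9 m

h = (x_cross/2)·√((V₂−V₁)/(V₂+V₁)).
(V₂−V₁)/(V₂+V₁) = (4777−1615)/(4777+1615) = 0.4947; √ = 0.7033.
h = (127.7/2)·0.7033 = 44.91 m.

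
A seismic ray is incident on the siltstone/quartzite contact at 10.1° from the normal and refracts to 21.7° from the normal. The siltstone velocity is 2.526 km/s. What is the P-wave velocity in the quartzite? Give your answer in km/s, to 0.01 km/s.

5.33 km/s

sin 10.1° = 0.1754; sin 21.7° = 0.3697.
V₂ = V₁·(sin θ₂/sin θ₁) = 2.526·(0.3697/0.1754) = 5.33 km/s.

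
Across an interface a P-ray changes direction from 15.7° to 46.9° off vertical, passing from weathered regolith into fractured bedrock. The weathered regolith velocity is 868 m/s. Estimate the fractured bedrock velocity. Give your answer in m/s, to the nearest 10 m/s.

2340 m/s

sin 15.7° = 0.2706; sin 46.9° = 0.7302.
V₂ = V₁·(sin θ₂/sin θ₁) = 868·(0.7302/0.2706) = 2342.13 m/s.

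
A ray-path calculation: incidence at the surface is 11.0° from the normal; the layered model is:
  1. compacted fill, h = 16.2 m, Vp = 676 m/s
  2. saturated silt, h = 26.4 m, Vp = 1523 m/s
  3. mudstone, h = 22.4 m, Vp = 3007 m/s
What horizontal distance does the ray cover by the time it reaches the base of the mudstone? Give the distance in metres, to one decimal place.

p = sin θ₁/V₁ = sin 11.0°/676 = 2.8226e-04 s/m is conserved through the stack.
Layer 1: θ = 11.00°; offset = 16.2·tan 11.00° = 3.149 m.
Layer 2: sin θ = p·1523 = 0.4299 → θ = 25.46°; offset = 26.4·tan 25.46° = 12.570 m.
Layer 3: sin θ = p·3007 = 0.8488 → θ = 58.08°; offset = 22.4·tan 58.08° = 35.955 m.
Summing the layer offsets gives 51.674 m.

51.7 m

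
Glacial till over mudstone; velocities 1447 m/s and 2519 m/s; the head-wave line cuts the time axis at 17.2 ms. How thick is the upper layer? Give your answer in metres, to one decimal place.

15.2 m

h = tᵢ·V₁·V₂ / (2·√(V₂²−V₁²)).
√(V₂²−V₁²) = √(2519² − 1447²) = 2061.9 m/s.
h = 0.0172 s × 1447 × 2519 / (2 × 2061.9) = 15.20 m.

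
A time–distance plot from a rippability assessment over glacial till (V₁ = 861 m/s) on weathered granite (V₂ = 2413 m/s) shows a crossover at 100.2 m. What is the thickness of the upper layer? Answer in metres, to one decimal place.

34.5 m

x_cross = 2h·√((V₂+V₁)/(V₂−V₁)) → h = x_cross / (2·√((V₂+V₁)/(V₂−V₁))).
√((V₂+V₁)/(V₂−V₁)) = √((2413+861)/(2413−861)) = 1.4524.
h = 100.2 / (2·1.4524) = 34.49 m.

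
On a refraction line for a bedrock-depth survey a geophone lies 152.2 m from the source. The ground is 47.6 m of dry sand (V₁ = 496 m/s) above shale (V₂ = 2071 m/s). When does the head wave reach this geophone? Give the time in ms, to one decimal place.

θ_c = arcsin(V₁/V₂) = arcsin(496/2071) = 13.86°, cos θ_c = 0.9709.
Intercept time tᵢ = 2h cos θ_c / V₁ = 2·47.6·0.9709/496 = 0.18635 s.
t = x/V₂ + tᵢ = 152.2/2071 + 0.18635 = 0.25984 s.

259.8 ms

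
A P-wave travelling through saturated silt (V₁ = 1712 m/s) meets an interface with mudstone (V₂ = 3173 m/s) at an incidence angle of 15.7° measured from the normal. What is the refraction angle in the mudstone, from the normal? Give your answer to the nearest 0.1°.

sin θ₁/V₁ = sin θ₂/V₂ ⇒ sin θ₂ = 3173·sin 15.7°/1712 = 3173·0.2706/1712 = 0.5015.
θ₂ = arcsin 0.5015 = 30.10° from the normal.

30.1°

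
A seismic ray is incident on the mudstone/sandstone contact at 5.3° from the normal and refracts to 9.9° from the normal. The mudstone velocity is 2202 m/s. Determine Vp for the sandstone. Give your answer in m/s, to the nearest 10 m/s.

4100 m/s

sin 5.3° = 0.0924; sin 9.9° = 0.1719.
V₂ = V₁·(sin θ₂/sin θ₁) = 2202·(0.1719/0.0924) = 4098.58 m/s.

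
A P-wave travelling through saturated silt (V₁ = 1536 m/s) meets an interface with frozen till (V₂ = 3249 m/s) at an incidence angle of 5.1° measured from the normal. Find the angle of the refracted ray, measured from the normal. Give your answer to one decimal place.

sin θ₁/V₁ = sin θ₂/V₂ ⇒ sin θ₂ = 3249·sin 5.1°/1536 = 3249·0.0889/1536 = 0.1880.
θ₂ = arcsin 0.1880 = 10.84° from the normal.

10.8°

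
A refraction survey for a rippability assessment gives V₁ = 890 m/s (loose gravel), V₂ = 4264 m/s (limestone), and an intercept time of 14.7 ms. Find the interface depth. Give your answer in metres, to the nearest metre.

7 m

θ_c = arcsin(890/4264) = 12.05°; cos θ_c = 0.9780.
tᵢ = 2h cos θ_c/V₁ ⇒ h = tᵢ·V₁/(2 cos θ_c) = 0.0147·890/(2·0.9780) = 6.69 m.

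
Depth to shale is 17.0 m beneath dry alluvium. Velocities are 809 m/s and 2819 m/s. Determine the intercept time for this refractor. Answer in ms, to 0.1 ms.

θ_c = arcsin(V₁/V₂) = arcsin(809/2819) = 16.68°; cos θ_c = 0.9579.
tᵢ = 2h·cos θ_c / V₁ = 2·17.0·0.9579 / 809 = 0.04026 s.

40.3 ms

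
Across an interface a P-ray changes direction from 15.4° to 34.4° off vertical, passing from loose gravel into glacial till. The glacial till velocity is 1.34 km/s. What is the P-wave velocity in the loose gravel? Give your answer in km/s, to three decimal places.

0.630 km/s

Snell's law: sin 15.4°/V₁ = sin 34.4°/V₂.
V₁ = V₂·sin 15.4°/sin 34.4° = 1.34 × 0.4700 = 0.630 km/s.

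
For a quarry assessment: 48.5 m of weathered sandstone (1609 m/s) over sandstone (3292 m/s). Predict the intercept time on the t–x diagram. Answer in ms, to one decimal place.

θ_c = arcsin(V₁/V₂) = arcsin(1609/3292) = 29.26°; cos θ_c = 0.8724.
tᵢ = 2h·cos θ_c / V₁ = 2·48.5·0.8724 / 1609 = 0.05259 s.

52.6 ms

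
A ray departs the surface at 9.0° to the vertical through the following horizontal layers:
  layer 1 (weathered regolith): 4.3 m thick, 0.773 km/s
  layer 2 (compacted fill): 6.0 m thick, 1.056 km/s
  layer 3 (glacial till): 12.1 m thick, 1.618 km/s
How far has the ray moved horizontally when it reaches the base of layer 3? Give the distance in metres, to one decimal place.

p = sin θ₁/V₁ = sin 9.0°/0.773 = 2.0237e-01 s/km is conserved through the stack.
Layer 1: θ = 9.00°; offset = 4.3·tan 9.00° = 0.681 m.
Layer 2: sin θ = p·1.056 = 0.2137 → θ = 12.34°; offset = 6.0·tan 12.34° = 1.313 m.
Layer 3: sin θ = p·1.618 = 0.3274 → θ = 19.11°; offset = 12.1·tan 19.11° = 4.193 m.
Σ offsets = 6.187 m.

6.2 m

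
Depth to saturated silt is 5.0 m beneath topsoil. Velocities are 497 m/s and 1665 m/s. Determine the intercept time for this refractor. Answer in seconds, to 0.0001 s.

θ_c = arcsin(V₁/V₂) = arcsin(497/1665) = 17.37°; cos θ_c = 0.9544.
tᵢ = 2h·cos θ_c / V₁ = 2·5.0·0.9544 / 497 = 0.01920 s.

0.0192 s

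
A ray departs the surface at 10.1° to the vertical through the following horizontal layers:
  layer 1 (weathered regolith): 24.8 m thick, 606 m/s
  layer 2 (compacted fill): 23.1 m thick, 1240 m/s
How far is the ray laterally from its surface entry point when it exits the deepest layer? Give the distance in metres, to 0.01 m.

13.30 m

Ray parameter p = sin 10.1° / 606 m/s = 2.8938e-04 s/m.
Layer 1: θ = 10.10°; offset = 24.8·tan 10.10° = 4.4176 m.
Layer 2: sin θ = p·1240 = 0.3588 → θ = 21.03°; offset = 23.1·tan 21.03° = 8.8806 m.
Total horizontal offset = 13.2981 m.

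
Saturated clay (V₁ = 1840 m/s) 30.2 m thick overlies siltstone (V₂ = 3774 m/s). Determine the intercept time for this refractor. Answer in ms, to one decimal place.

28.7 ms

tᵢ = 2h·√(V₂²−V₁²)/(V₁V₂).
√(V₂²−V₁²) = √(3774²−1840²) = 3295.1 m/s.
tᵢ = 2·30.2·3295.1/(1840·3774) = 0.02866 s.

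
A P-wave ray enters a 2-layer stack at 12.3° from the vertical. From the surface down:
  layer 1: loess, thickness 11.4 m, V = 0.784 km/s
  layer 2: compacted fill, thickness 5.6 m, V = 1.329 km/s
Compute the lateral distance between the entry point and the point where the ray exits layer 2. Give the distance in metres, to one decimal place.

4.7 m

Apply Snell's law at each interface; in layer i the horizontal offset is hᵢ·tan θᵢ.
Layer 1: θ = 12.30°; offset = 11.4·tan 12.30° = 2.486 m.
Layer 2: sin θ = 1.329·sin 12.3°/0.784 = 0.3611, θ = 21.17°; offset = 5.6·tan 21.17° = 2.169 m.
Σ offsets = 4.654 m.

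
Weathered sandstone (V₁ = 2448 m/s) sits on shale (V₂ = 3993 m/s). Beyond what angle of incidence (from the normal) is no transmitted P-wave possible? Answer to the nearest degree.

38°

At critical incidence the refracted ray runs along the interface (θ₂ = 90°), so sin θ_c = V₁/V₂.
θ_c = arcsin(2448/3993) = arcsin 0.6131 = 37.81°.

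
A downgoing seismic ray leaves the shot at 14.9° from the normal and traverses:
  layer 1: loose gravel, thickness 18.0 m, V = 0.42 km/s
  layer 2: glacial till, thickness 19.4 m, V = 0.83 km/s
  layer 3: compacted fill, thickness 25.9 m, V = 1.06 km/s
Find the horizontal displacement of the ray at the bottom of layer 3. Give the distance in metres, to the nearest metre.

Apply Snell's law at each interface; in layer i the horizontal offset is hᵢ·tan θᵢ.
Layer 1: θ = 14.90°; offset = 18.0·tan 14.90° = 4.789 m.
Layer 2: sin θ = 0.83·sin 14.9°/0.42 = 0.5081, θ = 30.54°; offset = 19.4·tan 30.54° = 11.446 m.
Layer 3: sin θ = 1.06·sin 14.9°/0.42 = 0.6490, θ = 40.46°; offset = 25.9·tan 40.46° = 22.092 m.
Summing the layer offsets gives 38.327 m.

38 m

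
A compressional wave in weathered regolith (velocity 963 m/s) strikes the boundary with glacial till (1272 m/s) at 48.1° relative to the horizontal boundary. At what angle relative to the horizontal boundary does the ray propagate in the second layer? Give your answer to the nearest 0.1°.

28.1°

Angle from the normal: 90° − 48.1° = 41.9°.
Snell's law: sin θ₂ = (V₂/V₁)·sin θ₁ = (1272/963)·sin 41.9° = 0.8821.
θ₂ = sin⁻¹(0.8821) = 61.90° (from vertical).
From the interface: 90° − 61.90° = 28.10°.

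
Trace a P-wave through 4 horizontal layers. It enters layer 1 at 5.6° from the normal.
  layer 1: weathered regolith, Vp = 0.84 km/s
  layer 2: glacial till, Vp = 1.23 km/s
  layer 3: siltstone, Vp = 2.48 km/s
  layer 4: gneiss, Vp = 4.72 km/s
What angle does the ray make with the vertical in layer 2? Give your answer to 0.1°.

Snell's law across each interface conserves sin θ / V, so sin θ_2 = V_2·sin θ₁/V₁.
sin θ_2 = 1.23 × sin 5.6° / 0.84 = 0.1429.
θ_2 = 8.22° from the vertical.

8.2°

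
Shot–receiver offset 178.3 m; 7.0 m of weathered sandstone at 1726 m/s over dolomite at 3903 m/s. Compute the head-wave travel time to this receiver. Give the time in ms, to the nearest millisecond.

t = x/V₂ + 2h·√(V₂²−V₁²)/(V₁V₂).
√(V₂²−V₁²) = √(3903²−1726²) = 3500.6 m/s; delay term = 2·7.0·3500.6/(1726·3903) = 0.00728 s.
t = 178.3/3903 + 0.00728 = 0.05296 s.

53 ms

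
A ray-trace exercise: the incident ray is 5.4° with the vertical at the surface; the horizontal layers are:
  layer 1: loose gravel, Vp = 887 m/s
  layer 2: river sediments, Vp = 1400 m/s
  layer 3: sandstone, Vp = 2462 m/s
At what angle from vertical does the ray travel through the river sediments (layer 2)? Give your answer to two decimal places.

Snell's law across each interface conserves sin θ / V, so sin θ_2 = V_2·sin θ₁/V₁.
sin θ_2 = 1400 × sin 5.4° / 887 = 0.1485.
θ_2 = arcsin 0.1485 = 8.54°.

8.54°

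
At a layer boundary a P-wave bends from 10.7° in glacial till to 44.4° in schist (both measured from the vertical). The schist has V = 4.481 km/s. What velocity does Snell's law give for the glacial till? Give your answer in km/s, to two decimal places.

sin 10.7° = 0.1857; sin 44.4° = 0.6997.
V₁ = V₂·(sin θ₁/sin θ₂) = 4.481·(0.1857/0.6997) = 1.19 km/s.

1.19 km/s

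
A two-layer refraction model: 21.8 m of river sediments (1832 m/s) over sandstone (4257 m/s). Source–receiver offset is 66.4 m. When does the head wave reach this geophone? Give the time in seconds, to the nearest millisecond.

0.037 s

t = x/V₂ + 2h·√(V₂²−V₁²)/(V₁V₂).
√(V₂²−V₁²) = √(4257²−1832²) = 3842.6 m/s; delay term = 2·21.8·3842.6/(1832·4257) = 0.02148 s.
t = 66.4/4257 + 0.02148 = 0.03708 s.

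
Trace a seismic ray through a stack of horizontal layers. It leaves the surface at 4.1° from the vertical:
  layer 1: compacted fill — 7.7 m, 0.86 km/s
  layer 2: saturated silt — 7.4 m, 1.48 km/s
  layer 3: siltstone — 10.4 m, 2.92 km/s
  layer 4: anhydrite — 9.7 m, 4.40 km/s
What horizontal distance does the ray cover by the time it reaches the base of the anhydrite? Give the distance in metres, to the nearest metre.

8 m

Apply Snell's law at each interface; in layer i the horizontal offset is hᵢ·tan θᵢ.
Layer 1: θ = 4.10°; offset = 7.7·tan 4.10° = 0.552 m.
Layer 2: sin θ = 1.48·sin 4.1°/0.86 = 0.1230, θ = 7.07°; offset = 7.4·tan 7.07° = 0.917 m.
Layer 3: sin θ = 2.92·sin 4.1°/0.86 = 0.2428, θ = 14.05°; offset = 10.4·tan 14.05° = 2.603 m.
Layer 4: sin θ = 4.40·sin 4.1°/0.86 = 0.3658, θ = 21.46°; offset = 9.7·tan 21.46° = 3.813 m.
Σ offsets = 7.884 m.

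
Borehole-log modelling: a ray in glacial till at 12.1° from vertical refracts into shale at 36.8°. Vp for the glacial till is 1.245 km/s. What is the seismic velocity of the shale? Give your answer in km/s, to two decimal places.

Snell's law: sin 12.1°/V₁ = sin 36.8°/V₂.
V₂ = V₁·sin 36.8°/sin 12.1° = 1.245 × 2.8577 = 3.56 km/s.

3.56 km/s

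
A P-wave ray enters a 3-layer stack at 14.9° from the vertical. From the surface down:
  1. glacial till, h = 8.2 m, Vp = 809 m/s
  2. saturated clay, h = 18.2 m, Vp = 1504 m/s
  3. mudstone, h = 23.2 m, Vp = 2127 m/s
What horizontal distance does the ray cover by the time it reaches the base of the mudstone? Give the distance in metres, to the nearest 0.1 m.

33.4 m

Apply Snell's law at each interface; in layer i the horizontal offset is hᵢ·tan θᵢ.
Layer 1: θ = 14.90°; offset = 8.2·tan 14.90° = 2.182 m.
Layer 2: sin θ = 1504·sin 14.9°/809 = 0.4780, θ = 28.56°; offset = 18.2·tan 28.56° = 9.905 m.
Layer 3: sin θ = 2127·sin 14.9°/809 = 0.6760, θ = 42.54°; offset = 23.2·tan 42.54° = 21.285 m.
Σ offsets = 33.372 m.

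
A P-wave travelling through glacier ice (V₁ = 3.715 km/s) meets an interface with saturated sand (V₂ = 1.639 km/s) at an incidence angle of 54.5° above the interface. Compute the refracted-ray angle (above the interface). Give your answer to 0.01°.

Angle from the normal: 90° − 54.5° = 35.5°.
Snell's law: sin θ₂ = (V₂/V₁)·sin θ₁ = (1.639/3.715)·sin 35.5° = 0.2562.
θ₂ = sin⁻¹(0.2562) = 14.84° (from vertical).
From the interface: 90° − 14.84° = 75.16°.

75.16°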